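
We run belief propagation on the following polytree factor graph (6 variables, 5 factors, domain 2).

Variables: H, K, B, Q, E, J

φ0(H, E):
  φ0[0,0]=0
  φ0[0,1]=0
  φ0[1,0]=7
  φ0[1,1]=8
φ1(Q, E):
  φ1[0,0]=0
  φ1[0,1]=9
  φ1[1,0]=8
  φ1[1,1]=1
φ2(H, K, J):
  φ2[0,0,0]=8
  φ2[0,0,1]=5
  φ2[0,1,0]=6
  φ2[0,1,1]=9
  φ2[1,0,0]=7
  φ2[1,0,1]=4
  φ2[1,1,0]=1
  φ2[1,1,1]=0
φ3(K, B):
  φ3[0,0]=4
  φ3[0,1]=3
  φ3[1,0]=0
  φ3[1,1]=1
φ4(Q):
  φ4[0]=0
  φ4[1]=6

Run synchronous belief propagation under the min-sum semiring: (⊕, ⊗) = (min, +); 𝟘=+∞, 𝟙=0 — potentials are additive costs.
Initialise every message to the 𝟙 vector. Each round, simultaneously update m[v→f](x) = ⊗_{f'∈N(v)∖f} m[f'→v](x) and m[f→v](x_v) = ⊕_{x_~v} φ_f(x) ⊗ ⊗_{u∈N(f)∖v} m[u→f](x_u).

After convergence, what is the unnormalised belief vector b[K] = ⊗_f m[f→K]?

b[K] = [8, 6]

init: all messages = 𝟙 over 2 values
r1 m[φ0→H] = [0, 7]
r1 m[φ0→E] = [0, 0]
r1 m[φ1→Q] = [0, 1]
r1 m[φ1→E] = [0, 1]
r1 m[φ2→H] = [5, 0]
r1 m[φ2→K] = [4, 0]
r1 m[φ2→J] = [1, 0]
r1 m[φ3→K] = [3, 0]
r1 m[φ3→B] = [0, 1]
r1 m[φ4→Q] = [0, 6]
r1 m[H→φ0] = [0, 0]
r1 m[H→φ2] = [0, 0]
r1 m[K→φ2] = [0, 0]
r1 m[K→φ3] = [0, 0]
r1 m[B→φ3] = [0, 0]
r1 m[Q→φ1] = [0, 0]
r1 m[Q→φ4] = [0, 0]
r1 m[E→φ0] = [0, 0]
r1 m[E→φ1] = [0, 0]
r1 m[J→φ2] = [0, 0]
r2 m[φ0→H] = [0, 7]
r2 m[φ0→E] = [0, 0]
r2 m[φ1→Q] = [0, 1]
r2 m[φ1→E] = [0, 1]
r2 m[φ2→H] = [5, 0]
r2 m[φ2→K] = [4, 0]
r2 m[φ2→J] = [1, 0]
r2 m[φ3→K] = [3, 0]
r2 m[φ3→B] = [0, 1]
r2 m[φ4→Q] = [0, 6]
r2 m[H→φ0] = [5, 0]
r2 m[H→φ2] = [0, 7]
r2 m[K→φ2] = [3, 0]
r2 m[K→φ3] = [4, 0]
r2 m[B→φ3] = [0, 0]
r2 m[Q→φ1] = [0, 6]
r2 m[Q→φ4] = [0, 1]
r2 m[E→φ0] = [0, 1]
r2 m[E→φ1] = [0, 0]
r2 m[J→φ2] = [0, 0]
r3 m[φ0→H] = [0, 7]
r3 m[φ0→E] = [5, 5]
r3 m[φ1→Q] = [0, 1]
r3 m[φ1→E] = [0, 7]
r3 m[φ2→H] = [6, 0]
r3 m[φ2→K] = [5, 6]
r3 m[φ2→J] = [6, 7]
r3 m[φ3→K] = [3, 0]
r3 m[φ3→B] = [0, 1]
r3 m[φ4→Q] = [0, 6]
r3 m[H→φ0] = [5, 0]
r3 m[H→φ2] = [0, 7]
r3 m[K→φ2] = [3, 0]
r3 m[K→φ3] = [4, 0]
r3 m[B→φ3] = [0, 0]
r3 m[Q→φ1] = [0, 6]
r3 m[Q→φ4] = [0, 1]
r3 m[E→φ0] = [0, 1]
r3 m[E→φ1] = [0, 0]
r3 m[J→φ2] = [0, 0]
r4 m[φ0→H] = [0, 7]
r4 m[φ0→E] = [5, 5]
r4 m[φ1→Q] = [0, 1]
r4 m[φ1→E] = [0, 7]
r4 m[φ2→H] = [6, 0]
r4 m[φ2→K] = [5, 6]
r4 m[φ2→J] = [6, 7]
r4 m[φ3→K] = [3, 0]
r4 m[φ3→B] = [0, 1]
r4 m[φ4→Q] = [0, 6]
r4 m[H→φ0] = [6, 0]
r4 m[H→φ2] = [0, 7]
r4 m[K→φ2] = [3, 0]
r4 m[K→φ3] = [5, 6]
r4 m[B→φ3] = [0, 0]
r4 m[Q→φ1] = [0, 6]
r4 m[Q→φ4] = [0, 1]
r4 m[E→φ0] = [0, 7]
r4 m[E→φ1] = [5, 5]
r4 m[J→φ2] = [0, 0]
r5 m[φ0→H] = [0, 7]
r5 m[φ0→E] = [6, 6]
r5 m[φ1→Q] = [5, 6]
r5 m[φ1→E] = [0, 7]
r5 m[φ2→H] = [6, 0]
r5 m[φ2→K] = [5, 6]
r5 m[φ2→J] = [6, 7]
r5 m[φ3→K] = [3, 0]
r5 m[φ3→B] = [6, 7]
r5 m[φ4→Q] = [0, 6]
r5 m[H→φ0] = [6, 0]
r5 m[H→φ2] = [0, 7]
r5 m[K→φ2] = [3, 0]
r5 m[K→φ3] = [5, 6]
r5 m[B→φ3] = [0, 0]
r5 m[Q→φ1] = [0, 6]
r5 m[Q→φ4] = [0, 1]
r5 m[E→φ0] = [0, 7]
r5 m[E→φ1] = [5, 5]
r5 m[J→φ2] = [0, 0]
r6 m[φ0→H] = [0, 7]
r6 m[φ0→E] = [6, 6]
r6 m[φ1→Q] = [5, 6]
r6 m[φ1→E] = [0, 7]
r6 m[φ2→H] = [6, 0]
r6 m[φ2→K] = [5, 6]
r6 m[φ2→J] = [6, 7]
r6 m[φ3→K] = [3, 0]
r6 m[φ3→B] = [6, 7]
r6 m[φ4→Q] = [0, 6]
r6 m[H→φ0] = [6, 0]
r6 m[H→φ2] = [0, 7]
r6 m[K→φ2] = [3, 0]
r6 m[K→φ3] = [5, 6]
r6 m[B→φ3] = [0, 0]
r6 m[Q→φ1] = [0, 6]
r6 m[Q→φ4] = [5, 6]
r6 m[E→φ0] = [0, 7]
r6 m[E→φ1] = [6, 6]
r6 m[J→φ2] = [0, 0]
r7 m[φ0→H] = [0, 7]
r7 m[φ0→E] = [6, 6]
r7 m[φ1→Q] = [6, 7]
r7 m[φ1→E] = [0, 7]
r7 m[φ2→H] = [6, 0]
r7 m[φ2→K] = [5, 6]
r7 m[φ2→J] = [6, 7]
r7 m[φ3→K] = [3, 0]
r7 m[φ3→B] = [6, 7]
r7 m[φ4→Q] = [0, 6]
r7 m[H→φ0] = [6, 0]
r7 m[H→φ2] = [0, 7]
r7 m[K→φ2] = [3, 0]
r7 m[K→φ3] = [5, 6]
r7 m[B→φ3] = [0, 0]
r7 m[Q→φ1] = [0, 6]
r7 m[Q→φ4] = [5, 6]
r7 m[E→φ0] = [0, 7]
r7 m[E→φ1] = [6, 6]
r7 m[J→φ2] = [0, 0]
r8 m[φ0→H] = [0, 7]
r8 m[φ0→E] = [6, 6]
r8 m[φ1→Q] = [6, 7]
r8 m[φ1→E] = [0, 7]
r8 m[φ2→H] = [6, 0]
r8 m[φ2→K] = [5, 6]
r8 m[φ2→J] = [6, 7]
r8 m[φ3→K] = [3, 0]
r8 m[φ3→B] = [6, 7]
r8 m[φ4→Q] = [0, 6]
r8 m[H→φ0] = [6, 0]
r8 m[H→φ2] = [0, 7]
r8 m[K→φ2] = [3, 0]
r8 m[K→φ3] = [5, 6]
r8 m[B→φ3] = [0, 0]
r8 m[Q→φ1] = [0, 6]
r8 m[Q→φ4] = [6, 7]
r8 m[E→φ0] = [0, 7]
r8 m[E→φ1] = [6, 6]
r8 m[J→φ2] = [0, 0]
r9 m[φ0→H] = [0, 7]
r9 m[φ0→E] = [6, 6]
r9 m[φ1→Q] = [6, 7]
r9 m[φ1→E] = [0, 7]
r9 m[φ2→H] = [6, 0]
r9 m[φ2→K] = [5, 6]
r9 m[φ2→J] = [6, 7]
r9 m[φ3→K] = [3, 0]
r9 m[φ3→B] = [6, 7]
r9 m[φ4→Q] = [0, 6]
r9 m[H→φ0] = [6, 0]
r9 m[H→φ2] = [0, 7]
r9 m[K→φ2] = [3, 0]
r9 m[K→φ3] = [5, 6]
r9 m[B→φ3] = [0, 0]
r9 m[Q→φ1] = [0, 6]
r9 m[Q→φ4] = [6, 7]
r9 m[E→φ0] = [0, 7]
r9 m[E→φ1] = [6, 6]
r9 m[J→φ2] = [0, 0]
fixed point reached at round 9
b[K] = ⊗ incoming = [8, 6]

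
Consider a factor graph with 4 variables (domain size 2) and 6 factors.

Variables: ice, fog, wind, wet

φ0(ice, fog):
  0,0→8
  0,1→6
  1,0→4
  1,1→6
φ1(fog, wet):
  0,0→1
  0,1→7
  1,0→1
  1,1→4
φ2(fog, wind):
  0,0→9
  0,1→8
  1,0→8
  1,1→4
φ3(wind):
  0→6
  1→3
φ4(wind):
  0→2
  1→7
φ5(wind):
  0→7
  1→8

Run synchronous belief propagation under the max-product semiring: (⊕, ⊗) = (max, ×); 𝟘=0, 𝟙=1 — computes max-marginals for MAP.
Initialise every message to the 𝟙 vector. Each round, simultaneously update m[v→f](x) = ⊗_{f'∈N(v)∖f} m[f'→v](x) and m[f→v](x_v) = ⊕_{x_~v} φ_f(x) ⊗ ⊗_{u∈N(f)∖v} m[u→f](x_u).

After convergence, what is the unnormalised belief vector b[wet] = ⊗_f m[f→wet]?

b[wet] = [10752, 75264]

init: all messages = 𝟙 over 2 values
r1 m[φ0→ice] = [8, 6]
r1 m[φ0→fog] = [8, 6]
r1 m[φ1→fog] = [7, 4]
r1 m[φ1→wet] = [1, 7]
r1 m[φ2→fog] = [9, 8]
r1 m[φ2→wind] = [9, 8]
r1 m[φ3→wind] = [6, 3]
r1 m[φ4→wind] = [2, 7]
r1 m[φ5→wind] = [7, 8]
r1 m[ice→φ0] = [1, 1]
r1 m[fog→φ0] = [1, 1]
r1 m[fog→φ1] = [1, 1]
r1 m[fog→φ2] = [1, 1]
r1 m[wind→φ2] = [1, 1]
r1 m[wind→φ3] = [1, 1]
r1 m[wind→φ4] = [1, 1]
r1 m[wind→φ5] = [1, 1]
r1 m[wet→φ1] = [1, 1]
r2 m[φ0→ice] = [8, 6]
r2 m[φ0→fog] = [8, 6]
r2 m[φ1→fog] = [7, 4]
r2 m[φ1→wet] = [1, 7]
r2 m[φ2→fog] = [9, 8]
r2 m[φ2→wind] = [9, 8]
r2 m[φ3→wind] = [6, 3]
r2 m[φ4→wind] = [2, 7]
r2 m[φ5→wind] = [7, 8]
r2 m[ice→φ0] = [1, 1]
r2 m[fog→φ0] = [63, 32]
r2 m[fog→φ1] = [72, 48]
r2 m[fog→φ2] = [56, 24]
r2 m[wind→φ2] = [84, 168]
r2 m[wind→φ3] = [126, 448]
r2 m[wind→φ4] = [378, 192]
r2 m[wind→φ5] = [108, 168]
r2 m[wet→φ1] = [1, 1]
r3 m[φ0→ice] = [504, 252]
r3 m[φ0→fog] = [8, 6]
r3 m[φ1→fog] = [7, 4]
r3 m[φ1→wet] = [72, 504]
r3 m[φ2→fog] = [1344, 672]
r3 m[φ2→wind] = [504, 448]
r3 m[φ3→wind] = [6, 3]
r3 m[φ4→wind] = [2, 7]
r3 m[φ5→wind] = [7, 8]
r3 m[ice→φ0] = [1, 1]
r3 m[fog→φ0] = [63, 32]
r3 m[fog→φ1] = [72, 48]
r3 m[fog→φ2] = [56, 24]
r3 m[wind→φ2] = [84, 168]
r3 m[wind→φ3] = [126, 448]
r3 m[wind→φ4] = [378, 192]
r3 m[wind→φ5] = [108, 168]
r3 m[wet→φ1] = [1, 1]
r4 m[φ0→ice] = [504, 252]
r4 m[φ0→fog] = [8, 6]
r4 m[φ1→fog] = [7, 4]
r4 m[φ1→wet] = [72, 504]
r4 m[φ2→fog] = [1344, 672]
r4 m[φ2→wind] = [504, 448]
r4 m[φ3→wind] = [6, 3]
r4 m[φ4→wind] = [2, 7]
r4 m[φ5→wind] = [7, 8]
r4 m[ice→φ0] = [1, 1]
r4 m[fog→φ0] = [9408, 2688]
r4 m[fog→φ1] = [10752, 4032]
r4 m[fog→φ2] = [56, 24]
r4 m[wind→φ2] = [84, 168]
r4 m[wind→φ3] = [7056, 25088]
r4 m[wind→φ4] = [21168, 10752]
r4 m[wind→φ5] = [6048, 9408]
r4 m[wet→φ1] = [1, 1]
r5 m[φ0→ice] = [75264, 37632]
r5 m[φ0→fog] = [8, 6]
r5 m[φ1→fog] = [7, 4]
r5 m[φ1→wet] = [10752, 75264]
r5 m[φ2→fog] = [1344, 672]
r5 m[φ2→wind] = [504, 448]
r5 m[φ3→wind] = [6, 3]
r5 m[φ4→wind] = [2, 7]
r5 m[φ5→wind] = [7, 8]
r5 m[ice→φ0] = [1, 1]
r5 m[fog→φ0] = [9408, 2688]
r5 m[fog→φ1] = [10752, 4032]
r5 m[fog→φ2] = [56, 24]
r5 m[wind→φ2] = [84, 168]
r5 m[wind→φ3] = [7056, 25088]
r5 m[wind→φ4] = [21168, 10752]
r5 m[wind→φ5] = [6048, 9408]
r5 m[wet→φ1] = [1, 1]
r6 m[φ0→ice] = [75264, 37632]
r6 m[φ0→fog] = [8, 6]
r6 m[φ1→fog] = [7, 4]
r6 m[φ1→wet] = [10752, 75264]
r6 m[φ2→fog] = [1344, 672]
r6 m[φ2→wind] = [504, 448]
r6 m[φ3→wind] = [6, 3]
r6 m[φ4→wind] = [2, 7]
r6 m[φ5→wind] = [7, 8]
r6 m[ice→φ0] = [1, 1]
r6 m[fog→φ0] = [9408, 2688]
r6 m[fog→φ1] = [10752, 4032]
r6 m[fog→φ2] = [56, 24]
r6 m[wind→φ2] = [84, 168]
r6 m[wind→φ3] = [7056, 25088]
r6 m[wind→φ4] = [21168, 10752]
r6 m[wind→φ5] = [6048, 9408]
r6 m[wet→φ1] = [1, 1]
fixed point reached at round 6
b[wet] = ⊗ incoming = [10752, 75264]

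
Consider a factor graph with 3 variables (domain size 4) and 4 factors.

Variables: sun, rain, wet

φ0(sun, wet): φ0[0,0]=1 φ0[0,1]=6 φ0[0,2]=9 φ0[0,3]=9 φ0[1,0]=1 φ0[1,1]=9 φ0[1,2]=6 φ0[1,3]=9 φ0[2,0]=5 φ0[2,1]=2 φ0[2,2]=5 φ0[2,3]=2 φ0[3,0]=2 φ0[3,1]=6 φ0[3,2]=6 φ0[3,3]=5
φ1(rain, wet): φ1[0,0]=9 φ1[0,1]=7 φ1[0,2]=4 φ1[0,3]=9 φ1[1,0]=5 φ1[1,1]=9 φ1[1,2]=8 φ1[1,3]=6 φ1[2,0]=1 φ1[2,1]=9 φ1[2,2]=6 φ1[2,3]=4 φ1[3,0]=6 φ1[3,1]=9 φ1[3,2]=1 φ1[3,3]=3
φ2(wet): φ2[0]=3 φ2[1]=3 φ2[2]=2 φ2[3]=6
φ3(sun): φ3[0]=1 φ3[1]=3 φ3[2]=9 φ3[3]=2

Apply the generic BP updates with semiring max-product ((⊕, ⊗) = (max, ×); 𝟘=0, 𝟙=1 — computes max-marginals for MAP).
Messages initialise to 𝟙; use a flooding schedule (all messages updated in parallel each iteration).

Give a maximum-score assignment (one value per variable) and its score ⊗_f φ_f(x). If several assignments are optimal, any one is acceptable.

assignment: (sun=1, rain=0, wet=3); score = 1458

init: all messages = 𝟙 over 4 values
r1 m[φ0→sun] = [9, 9, 5, 6]
r1 m[φ0→wet] = [5, 9, 9, 9]
r1 m[φ1→rain] = [9, 9, 9, 9]
r1 m[φ1→wet] = [9, 9, 8, 9]
r1 m[φ2→wet] = [3, 3, 2, 6]
r1 m[φ3→sun] = [1, 3, 9, 2]
r1 m[sun→φ0] = [1, 1, 1, 1]
r1 m[sun→φ3] = [1, 1, 1, 1]
r1 m[rain→φ1] = [1, 1, 1, 1]
r1 m[wet→φ0] = [1, 1, 1, 1]
r1 m[wet→φ1] = [1, 1, 1, 1]
r1 m[wet→φ2] = [1, 1, 1, 1]
r2 m[φ0→sun] = [9, 9, 5, 6]
r2 m[φ0→wet] = [5, 9, 9, 9]
r2 m[φ1→rain] = [9, 9, 9, 9]
r2 m[φ1→wet] = [9, 9, 8, 9]
r2 m[φ2→wet] = [3, 3, 2, 6]
r2 m[φ3→sun] = [1, 3, 9, 2]
r2 m[sun→φ0] = [1, 3, 9, 2]
r2 m[sun→φ3] = [9, 9, 5, 6]
r2 m[rain→φ1] = [1, 1, 1, 1]
r2 m[wet→φ0] = [27, 27, 16, 54]
r2 m[wet→φ1] = [15, 27, 18, 54]
r2 m[wet→φ2] = [45, 81, 72, 81]
r3 m[φ0→sun] = [486, 486, 135, 270]
r3 m[φ0→wet] = [45, 27, 45, 27]
r3 m[φ1→rain] = [486, 324, 243, 243]
r3 m[φ1→wet] = [9, 9, 8, 9]
r3 m[φ2→wet] = [3, 3, 2, 6]
r3 m[φ3→sun] = [1, 3, 9, 2]
r3 m[sun→φ0] = [1, 3, 9, 2]
r3 m[sun→φ3] = [9, 9, 5, 6]
r3 m[rain→φ1] = [1, 1, 1, 1]
r3 m[wet→φ0] = [27, 27, 16, 54]
r3 m[wet→φ1] = [15, 27, 18, 54]
r3 m[wet→φ2] = [45, 81, 72, 81]
r4 m[φ0→sun] = [486, 486, 135, 270]
r4 m[φ0→wet] = [45, 27, 45, 27]
r4 m[φ1→rain] = [486, 324, 243, 243]
r4 m[φ1→wet] = [9, 9, 8, 9]
r4 m[φ2→wet] = [3, 3, 2, 6]
r4 m[φ3→sun] = [1, 3, 9, 2]
r4 m[sun→φ0] = [1, 3, 9, 2]
r4 m[sun→φ3] = [486, 486, 135, 270]
r4 m[rain→φ1] = [1, 1, 1, 1]
r4 m[wet→φ0] = [27, 27, 16, 54]
r4 m[wet→φ1] = [135, 81, 90, 162]
r4 m[wet→φ2] = [405, 243, 360, 243]
r5 m[φ0→sun] = [486, 486, 135, 270]
r5 m[φ0→wet] = [45, 27, 45, 27]
r5 m[φ1→rain] = [1458, 972, 729, 810]
r5 m[φ1→wet] = [9, 9, 8, 9]
r5 m[φ2→wet] = [3, 3, 2, 6]
r5 m[φ3→sun] = [1, 3, 9, 2]
r5 m[sun→φ0] = [1, 3, 9, 2]
r5 m[sun→φ3] = [486, 486, 135, 270]
r5 m[rain→φ1] = [1, 1, 1, 1]
r5 m[wet→φ0] = [27, 27, 16, 54]
r5 m[wet→φ1] = [135, 81, 90, 162]
r5 m[wet→φ2] = [405, 243, 360, 243]
r6 m[φ0→sun] = [486, 486, 135, 270]
r6 m[φ0→wet] = [45, 27, 45, 27]
r6 m[φ1→rain] = [1458, 972, 729, 810]
r6 m[φ1→wet] = [9, 9, 8, 9]
r6 m[φ2→wet] = [3, 3, 2, 6]
r6 m[φ3→sun] = [1, 3, 9, 2]
r6 m[sun→φ0] = [1, 3, 9, 2]
r6 m[sun→φ3] = [486, 486, 135, 270]
r6 m[rain→φ1] = [1, 1, 1, 1]
r6 m[wet→φ0] = [27, 27, 16, 54]
r6 m[wet→φ1] = [135, 81, 90, 162]
r6 m[wet→φ2] = [405, 243, 360, 243]
fixed point reached at round 6
traceback from sun: (sun=1, rain=0, wet=3), score=1458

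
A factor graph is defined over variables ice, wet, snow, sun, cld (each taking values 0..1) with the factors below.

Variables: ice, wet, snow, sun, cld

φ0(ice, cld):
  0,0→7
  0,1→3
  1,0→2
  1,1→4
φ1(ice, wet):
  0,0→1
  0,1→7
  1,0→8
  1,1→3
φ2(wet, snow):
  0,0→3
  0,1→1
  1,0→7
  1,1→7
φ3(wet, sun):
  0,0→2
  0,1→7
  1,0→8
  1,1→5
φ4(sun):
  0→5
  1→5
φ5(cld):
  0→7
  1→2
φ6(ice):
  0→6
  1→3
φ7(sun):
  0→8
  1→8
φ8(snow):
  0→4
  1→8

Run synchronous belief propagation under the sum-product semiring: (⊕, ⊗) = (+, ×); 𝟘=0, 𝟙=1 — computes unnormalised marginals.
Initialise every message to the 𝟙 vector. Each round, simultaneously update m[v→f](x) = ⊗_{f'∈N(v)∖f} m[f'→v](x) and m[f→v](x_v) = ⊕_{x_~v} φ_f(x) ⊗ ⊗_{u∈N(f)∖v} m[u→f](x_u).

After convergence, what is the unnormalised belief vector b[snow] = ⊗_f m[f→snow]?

init: all messages = 𝟙 over 2 values
r1 m[φ0→ice] = [10, 6]
r1 m[φ0→cld] = [9, 7]
r1 m[φ1→ice] = [8, 11]
r1 m[φ1→wet] = [9, 10]
r1 m[φ2→wet] = [4, 14]
r1 m[φ2→snow] = [10, 8]
r1 m[φ3→wet] = [9, 13]
r1 m[φ3→sun] = [10, 12]
r1 m[φ4→sun] = [5, 5]
r1 m[φ5→cld] = [7, 2]
r1 m[φ6→ice] = [6, 3]
r1 m[φ7→sun] = [8, 8]
r1 m[φ8→snow] = [4, 8]
r1 m[ice→φ0] = [1, 1]
r1 m[ice→φ1] = [1, 1]
r1 m[ice→φ6] = [1, 1]
r1 m[wet→φ1] = [1, 1]
r1 m[wet→φ2] = [1, 1]
r1 m[wet→φ3] = [1, 1]
r1 m[snow→φ2] = [1, 1]
r1 m[snow→φ8] = [1, 1]
r1 m[sun→φ3] = [1, 1]
r1 m[sun→φ4] = [1, 1]
r1 m[sun→φ7] = [1, 1]
r1 m[cld→φ0] = [1, 1]
r1 m[cld→φ5] = [1, 1]
r2 m[φ0→ice] = [10, 6]
r2 m[φ0→cld] = [9, 7]
r2 m[φ1→ice] = [8, 11]
r2 m[φ1→wet] = [9, 10]
r2 m[φ2→wet] = [4, 14]
r2 m[φ2→snow] = [10, 8]
r2 m[φ3→wet] = [9, 13]
r2 m[φ3→sun] = [10, 12]
r2 m[φ4→sun] = [5, 5]
r2 m[φ5→cld] = [7, 2]
r2 m[φ6→ice] = [6, 3]
r2 m[φ7→sun] = [8, 8]
r2 m[φ8→snow] = [4, 8]
r2 m[ice→φ0] = [48, 33]
r2 m[ice→φ1] = [60, 18]
r2 m[ice→φ6] = [80, 66]
r2 m[wet→φ1] = [36, 182]
r2 m[wet→φ2] = [81, 130]
r2 m[wet→φ3] = [36, 140]
r2 m[snow→φ2] = [4, 8]
r2 m[snow→φ8] = [10, 8]
r2 m[sun→φ3] = [40, 40]
r2 m[sun→φ4] = [80, 96]
r2 m[sun→φ7] = [50, 60]
r2 m[cld→φ0] = [7, 2]
r2 m[cld→φ5] = [9, 7]
r3 m[φ0→ice] = [55, 22]
r3 m[φ0→cld] = [402, 276]
r3 m[φ1→ice] = [1310, 834]
r3 m[φ1→wet] = [204, 474]
r3 m[φ2→wet] = [20, 84]
r3 m[φ2→snow] = [1153, 991]
r3 m[φ3→wet] = [360, 520]
r3 m[φ3→sun] = [1192, 952]
r3 m[φ4→sun] = [5, 5]
r3 m[φ5→cld] = [7, 2]
r3 m[φ6→ice] = [6, 3]
r3 m[φ7→sun] = [8, 8]
r3 m[φ8→snow] = [4, 8]
r3 m[ice→φ0] = [48, 33]
r3 m[ice→φ1] = [60, 18]
r3 m[ice→φ6] = [80, 66]
r3 m[wet→φ1] = [36, 182]
r3 m[wet→φ2] = [81, 130]
r3 m[wet→φ3] = [36, 140]
r3 m[snow→φ2] = [4, 8]
r3 m[snow→φ8] = [10, 8]
r3 m[sun→φ3] = [40, 40]
r3 m[sun→φ4] = [80, 96]
r3 m[sun→φ7] = [50, 60]
r3 m[cld→φ0] = [7, 2]
r3 m[cld→φ5] = [9, 7]
r4 m[φ0→ice] = [55, 22]
r4 m[φ0→cld] = [402, 276]
r4 m[φ1→ice] = [1310, 834]
r4 m[φ1→wet] = [204, 474]
r4 m[φ2→wet] = [20, 84]
r4 m[φ2→snow] = [1153, 991]
r4 m[φ3→wet] = [360, 520]
r4 m[φ3→sun] = [1192, 952]
r4 m[φ4→sun] = [5, 5]
r4 m[φ5→cld] = [7, 2]
r4 m[φ6→ice] = [6, 3]
r4 m[φ7→sun] = [8, 8]
r4 m[φ8→snow] = [4, 8]
r4 m[ice→φ0] = [7860, 2502]
r4 m[ice→φ1] = [330, 66]
r4 m[ice→φ6] = [72050, 18348]
r4 m[wet→φ1] = [7200, 43680]
r4 m[wet→φ2] = [73440, 246480]
r4 m[wet→φ3] = [4080, 39816]
r4 m[snow→φ2] = [4, 8]
r4 m[snow→φ8] = [1153, 991]
r4 m[sun→φ3] = [40, 40]
r4 m[sun→φ4] = [9536, 7616]
r4 m[sun→φ7] = [5960, 4760]
r4 m[cld→φ0] = [7, 2]
r4 m[cld→φ5] = [402, 276]
r5 m[φ0→ice] = [55, 22]
r5 m[φ0→cld] = [60024, 33588]
r5 m[φ1→ice] = [312960, 188640]
r5 m[φ1→wet] = [858, 2508]
r5 m[φ2→wet] = [20, 84]
r5 m[φ2→snow] = [1945680, 1798800]
r5 m[φ3→wet] = [360, 520]
r5 m[φ3→sun] = [326688, 227640]
r5 m[φ4→sun] = [5, 5]
r5 m[φ5→cld] = [7, 2]
r5 m[φ6→ice] = [6, 3]
r5 m[φ7→sun] = [8, 8]
r5 m[φ8→snow] = [4, 8]
r5 m[ice→φ0] = [7860, 2502]
r5 m[ice→φ1] = [330, 66]
r5 m[ice→φ6] = [72050, 18348]
r5 m[wet→φ1] = [7200, 43680]
r5 m[wet→φ2] = [73440, 246480]
r5 m[wet→φ3] = [4080, 39816]
r5 m[snow→φ2] = [4, 8]
r5 m[snow→φ8] = [1153, 991]
r5 m[sun→φ3] = [40, 40]
r5 m[sun→φ4] = [9536, 7616]
r5 m[sun→φ7] = [5960, 4760]
r5 m[cld→φ0] = [7, 2]
r5 m[cld→φ5] = [402, 276]
r6 m[φ0→ice] = [55, 22]
r6 m[φ0→cld] = [60024, 33588]
r6 m[φ1→ice] = [312960, 188640]
r6 m[φ1→wet] = [858, 2508]
r6 m[φ2→wet] = [20, 84]
r6 m[φ2→snow] = [1945680, 1798800]
r6 m[φ3→wet] = [360, 520]
r6 m[φ3→sun] = [326688, 227640]
r6 m[φ4→sun] = [5, 5]
r6 m[φ5→cld] = [7, 2]
r6 m[φ6→ice] = [6, 3]
r6 m[φ7→sun] = [8, 8]
r6 m[φ8→snow] = [4, 8]
r6 m[ice→φ0] = [1877760, 565920]
r6 m[ice→φ1] = [330, 66]
r6 m[ice→φ6] = [17212800, 4150080]
r6 m[wet→φ1] = [7200, 43680]
r6 m[wet→φ2] = [308880, 1304160]
r6 m[wet→φ3] = [17160, 210672]
r6 m[snow→φ2] = [4, 8]
r6 m[snow→φ8] = [1945680, 1798800]
r6 m[sun→φ3] = [40, 40]
r6 m[sun→φ4] = [2613504, 1821120]
r6 m[sun→φ7] = [1633440, 1138200]
r6 m[cld→φ0] = [7, 2]
r6 m[cld→φ5] = [60024, 33588]
r7 m[φ0→ice] = [55, 22]
r7 m[φ0→cld] = [14276160, 7896960]
r7 m[φ1→ice] = [312960, 188640]
r7 m[φ1→wet] = [858, 2508]
r7 m[φ2→wet] = [20, 84]
r7 m[φ2→snow] = [10055760, 9438000]
r7 m[φ3→wet] = [360, 520]
r7 m[φ3→sun] = [1719696, 1173480]
r7 m[φ4→sun] = [5, 5]
r7 m[φ5→cld] = [7, 2]
r7 m[φ6→ice] = [6, 3]
r7 m[φ7→sun] = [8, 8]
r7 m[φ8→snow] = [4, 8]
r7 m[ice→φ0] = [1877760, 565920]
r7 m[ice→φ1] = [330, 66]
r7 m[ice→φ6] = [17212800, 4150080]
r7 m[wet→φ1] = [7200, 43680]
r7 m[wet→φ2] = [308880, 1304160]
r7 m[wet→φ3] = [17160, 210672]
r7 m[snow→φ2] = [4, 8]
r7 m[snow→φ8] = [1945680, 1798800]
r7 m[sun→φ3] = [40, 40]
r7 m[sun→φ4] = [2613504, 1821120]
r7 m[sun→φ7] = [1633440, 1138200]
r7 m[cld→φ0] = [7, 2]
r7 m[cld→φ5] = [60024, 33588]
r8 m[φ0→ice] = [55, 22]
r8 m[φ0→cld] = [14276160, 7896960]
r8 m[φ1→ice] = [312960, 188640]
r8 m[φ1→wet] = [858, 2508]
r8 m[φ2→wet] = [20, 84]
r8 m[φ2→snow] = [10055760, 9438000]
r8 m[φ3→wet] = [360, 520]
r8 m[φ3→sun] = [1719696, 1173480]
r8 m[φ4→sun] = [5, 5]
r8 m[φ5→cld] = [7, 2]
r8 m[φ6→ice] = [6, 3]
r8 m[φ7→sun] = [8, 8]
r8 m[φ8→snow] = [4, 8]
r8 m[ice→φ0] = [1877760, 565920]
r8 m[ice→φ1] = [330, 66]
r8 m[ice→φ6] = [17212800, 4150080]
r8 m[wet→φ1] = [7200, 43680]
r8 m[wet→φ2] = [308880, 1304160]
r8 m[wet→φ3] = [17160, 210672]
r8 m[snow→φ2] = [4, 8]
r8 m[snow→φ8] = [10055760, 9438000]
r8 m[sun→φ3] = [40, 40]
r8 m[sun→φ4] = [13757568, 9387840]
r8 m[sun→φ7] = [8598480, 5867400]
r8 m[cld→φ0] = [7, 2]
r8 m[cld→φ5] = [14276160, 7896960]
r9 m[φ0→ice] = [55, 22]
r9 m[φ0→cld] = [14276160, 7896960]
r9 m[φ1→ice] = [312960, 188640]
r9 m[φ1→wet] = [858, 2508]
r9 m[φ2→wet] = [20, 84]
r9 m[φ2→snow] = [10055760, 9438000]
r9 m[φ3→wet] = [360, 520]
r9 m[φ3→sun] = [1719696, 1173480]
r9 m[φ4→sun] = [5, 5]
r9 m[φ5→cld] = [7, 2]
r9 m[φ6→ice] = [6, 3]
r9 m[φ7→sun] = [8, 8]
r9 m[φ8→snow] = [4, 8]
r9 m[ice→φ0] = [1877760, 565920]
r9 m[ice→φ1] = [330, 66]
r9 m[ice→φ6] = [17212800, 4150080]
r9 m[wet→φ1] = [7200, 43680]
r9 m[wet→φ2] = [308880, 1304160]
r9 m[wet→φ3] = [17160, 210672]
r9 m[snow→φ2] = [4, 8]
r9 m[snow→φ8] = [10055760, 9438000]
r9 m[sun→φ3] = [40, 40]
r9 m[sun→φ4] = [13757568, 9387840]
r9 m[sun→φ7] = [8598480, 5867400]
r9 m[cld→φ0] = [7, 2]
r9 m[cld→φ5] = [14276160, 7896960]
fixed point reached at round 9
b[snow] = ⊗ incoming = [40223040, 75504000]

b[snow] = [40223040, 75504000]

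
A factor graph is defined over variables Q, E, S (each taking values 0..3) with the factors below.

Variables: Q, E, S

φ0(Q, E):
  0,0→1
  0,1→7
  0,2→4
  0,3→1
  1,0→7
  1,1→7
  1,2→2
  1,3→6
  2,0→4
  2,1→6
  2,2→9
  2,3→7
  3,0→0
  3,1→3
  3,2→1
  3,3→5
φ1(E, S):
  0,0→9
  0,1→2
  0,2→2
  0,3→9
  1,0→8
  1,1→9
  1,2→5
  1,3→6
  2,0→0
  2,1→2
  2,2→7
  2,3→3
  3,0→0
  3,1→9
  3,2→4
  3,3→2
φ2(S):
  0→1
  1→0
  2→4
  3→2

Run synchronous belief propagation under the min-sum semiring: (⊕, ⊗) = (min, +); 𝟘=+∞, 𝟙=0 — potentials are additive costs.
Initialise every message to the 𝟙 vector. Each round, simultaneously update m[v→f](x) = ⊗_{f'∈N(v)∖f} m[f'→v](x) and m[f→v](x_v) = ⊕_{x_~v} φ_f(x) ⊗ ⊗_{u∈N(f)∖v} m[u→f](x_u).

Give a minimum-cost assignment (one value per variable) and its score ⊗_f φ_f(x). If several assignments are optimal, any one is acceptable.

init: all messages = 𝟙 over 4 values
r1 m[φ0→Q] = [1, 2, 4, 0]
r1 m[φ0→E] = [0, 3, 1, 1]
r1 m[φ1→E] = [2, 5, 0, 0]
r1 m[φ1→S] = [0, 2, 2, 2]
r1 m[φ2→S] = [1, 0, 4, 2]
r1 m[Q→φ0] = [0, 0, 0, 0]
r1 m[E→φ0] = [0, 0, 0, 0]
r1 m[E→φ1] = [0, 0, 0, 0]
r1 m[S→φ1] = [0, 0, 0, 0]
r1 m[S→φ2] = [0, 0, 0, 0]
r2 m[φ0→Q] = [1, 2, 4, 0]
r2 m[φ0→E] = [0, 3, 1, 1]
r2 m[φ1→E] = [2, 5, 0, 0]
r2 m[φ1→S] = [0, 2, 2, 2]
r2 m[φ2→S] = [1, 0, 4, 2]
r2 m[Q→φ0] = [0, 0, 0, 0]
r2 m[E→φ0] = [2, 5, 0, 0]
r2 m[E→φ1] = [0, 3, 1, 1]
r2 m[S→φ1] = [1, 0, 4, 2]
r2 m[S→φ2] = [0, 2, 2, 2]
r3 m[φ0→Q] = [1, 2, 6, 1]
r3 m[φ0→E] = [0, 3, 1, 1]
r3 m[φ1→E] = [2, 8, 1, 1]
r3 m[φ1→S] = [1, 2, 2, 3]
r3 m[φ2→S] = [1, 0, 4, 2]
r3 m[Q→φ0] = [0, 0, 0, 0]
r3 m[E→φ0] = [2, 5, 0, 0]
r3 m[E→φ1] = [0, 3, 1, 1]
r3 m[S→φ1] = [1, 0, 4, 2]
r3 m[S→φ2] = [0, 2, 2, 2]
r4 m[φ0→Q] = [1, 2, 6, 1]
r4 m[φ0→E] = [0, 3, 1, 1]
r4 m[φ1→E] = [2, 8, 1, 1]
r4 m[φ1→S] = [1, 2, 2, 3]
r4 m[φ2→S] = [1, 0, 4, 2]
r4 m[Q→φ0] = [0, 0, 0, 0]
r4 m[E→φ0] = [2, 8, 1, 1]
r4 m[E→φ1] = [0, 3, 1, 1]
r4 m[S→φ1] = [1, 0, 4, 2]
r4 m[S→φ2] = [1, 2, 2, 3]
r5 m[φ0→Q] = [2, 3, 6, 2]
r5 m[φ0→E] = [0, 3, 1, 1]
r5 m[φ1→E] = [2, 8, 1, 1]
r5 m[φ1→S] = [1, 2, 2, 3]
r5 m[φ2→S] = [1, 0, 4, 2]
r5 m[Q→φ0] = [0, 0, 0, 0]
r5 m[E→φ0] = [2, 8, 1, 1]
r5 m[E→φ1] = [0, 3, 1, 1]
r5 m[S→φ1] = [1, 0, 4, 2]
r5 m[S→φ2] = [1, 2, 2, 3]
r6 m[φ0→Q] = [2, 3, 6, 2]
r6 m[φ0→E] = [0, 3, 1, 1]
r6 m[φ1→E] = [2, 8, 1, 1]
r6 m[φ1→S] = [1, 2, 2, 3]
r6 m[φ2→S] = [1, 0, 4, 2]
r6 m[Q→φ0] = [0, 0, 0, 0]
r6 m[E→φ0] = [2, 8, 1, 1]
r6 m[E→φ1] = [0, 3, 1, 1]
r6 m[S→φ1] = [1, 0, 4, 2]
r6 m[S→φ2] = [1, 2, 2, 3]
fixed point reached at round 6
traceback from Q: (Q=0, E=3, S=0), score=2

assignment: (Q=0, E=3, S=0); score = 2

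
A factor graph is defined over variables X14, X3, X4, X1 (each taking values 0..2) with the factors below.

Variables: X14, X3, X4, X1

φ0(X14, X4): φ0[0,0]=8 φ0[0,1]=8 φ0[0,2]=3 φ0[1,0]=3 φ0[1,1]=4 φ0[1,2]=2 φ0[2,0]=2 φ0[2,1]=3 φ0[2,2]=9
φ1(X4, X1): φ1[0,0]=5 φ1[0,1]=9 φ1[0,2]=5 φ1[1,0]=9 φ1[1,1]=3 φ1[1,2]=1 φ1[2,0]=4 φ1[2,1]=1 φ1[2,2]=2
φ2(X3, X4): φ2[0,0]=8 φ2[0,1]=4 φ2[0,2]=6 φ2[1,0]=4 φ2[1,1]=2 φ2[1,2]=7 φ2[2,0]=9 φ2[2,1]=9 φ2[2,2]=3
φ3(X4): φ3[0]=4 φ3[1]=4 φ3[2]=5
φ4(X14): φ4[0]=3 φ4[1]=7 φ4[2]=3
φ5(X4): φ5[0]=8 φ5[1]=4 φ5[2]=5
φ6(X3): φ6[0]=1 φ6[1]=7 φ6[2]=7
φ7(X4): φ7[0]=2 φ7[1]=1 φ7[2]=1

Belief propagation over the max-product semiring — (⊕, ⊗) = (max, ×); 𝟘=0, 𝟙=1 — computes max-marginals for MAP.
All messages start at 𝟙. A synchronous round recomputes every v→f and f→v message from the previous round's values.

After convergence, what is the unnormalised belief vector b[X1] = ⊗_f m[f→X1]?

init: all messages = 𝟙 over 3 values
r1 m[φ0→X14] = [8, 4, 9]
r1 m[φ0→X4] = [8, 8, 9]
r1 m[φ1→X4] = [9, 9, 4]
r1 m[φ1→X1] = [9, 9, 5]
r1 m[φ2→X3] = [8, 7, 9]
r1 m[φ2→X4] = [9, 9, 7]
r1 m[φ3→X4] = [4, 4, 5]
r1 m[φ4→X14] = [3, 7, 3]
r1 m[φ5→X4] = [8, 4, 5]
r1 m[φ6→X3] = [1, 7, 7]
r1 m[φ7→X4] = [2, 1, 1]
r1 m[X14→φ0] = [1, 1, 1]
r1 m[X14→φ4] = [1, 1, 1]
r1 m[X3→φ2] = [1, 1, 1]
r1 m[X3→φ6] = [1, 1, 1]
r1 m[X4→φ0] = [1, 1, 1]
r1 m[X4→φ1] = [1, 1, 1]
r1 m[X4→φ2] = [1, 1, 1]
r1 m[X4→φ3] = [1, 1, 1]
r1 m[X4→φ5] = [1, 1, 1]
r1 m[X4→φ7] = [1, 1, 1]
r1 m[X1→φ1] = [1, 1, 1]
r2 m[φ0→X14] = [8, 4, 9]
r2 m[φ0→X4] = [8, 8, 9]
r2 m[φ1→X4] = [9, 9, 4]
r2 m[φ1→X1] = [9, 9, 5]
r2 m[φ2→X3] = [8, 7, 9]
r2 m[φ2→X4] = [9, 9, 7]
r2 m[φ3→X4] = [4, 4, 5]
r2 m[φ4→X14] = [3, 7, 3]
r2 m[φ5→X4] = [8, 4, 5]
r2 m[φ6→X3] = [1, 7, 7]
r2 m[φ7→X4] = [2, 1, 1]
r2 m[X14→φ0] = [3, 7, 3]
r2 m[X14→φ4] = [8, 4, 9]
r2 m[X3→φ2] = [1, 7, 7]
r2 m[X3→φ6] = [8, 7, 9]
r2 m[X4→φ0] = [5184, 1296, 700]
r2 m[X4→φ1] = [4608, 1152, 1575]
r2 m[X4→φ2] = [4608, 1152, 900]
r2 m[X4→φ3] = [10368, 2592, 1260]
r2 m[X4→φ5] = [5184, 2592, 1260]
r2 m[X4→φ7] = [20736, 10368, 6300]
r2 m[X1→φ1] = [1, 1, 1]
r3 m[φ0→X14] = [41472, 15552, 10368]
r3 m[φ0→X4] = [24, 28, 27]
r3 m[φ1→X4] = [9, 9, 4]
r3 m[φ1→X1] = [23040, 41472, 23040]
r3 m[φ2→X3] = [36864, 18432, 41472]
r3 m[φ2→X4] = [63, 63, 49]
r3 m[φ3→X4] = [4, 4, 5]
r3 m[φ4→X14] = [3, 7, 3]
r3 m[φ5→X4] = [8, 4, 5]
r3 m[φ6→X3] = [1, 7, 7]
r3 m[φ7→X4] = [2, 1, 1]
r3 m[X14→φ0] = [3, 7, 3]
r3 m[X14→φ4] = [8, 4, 9]
r3 m[X3→φ2] = [1, 7, 7]
r3 m[X3→φ6] = [8, 7, 9]
r3 m[X4→φ0] = [5184, 1296, 700]
r3 m[X4→φ1] = [4608, 1152, 1575]
r3 m[X4→φ2] = [4608, 1152, 900]
r3 m[X4→φ3] = [10368, 2592, 1260]
r3 m[X4→φ5] = [5184, 2592, 1260]
r3 m[X4→φ7] = [20736, 10368, 6300]
r3 m[X1→φ1] = [1, 1, 1]
r4 m[φ0→X14] = [41472, 15552, 10368]
r4 m[φ0→X4] = [24, 28, 27]
r4 m[φ1→X4] = [9, 9, 4]
r4 m[φ1→X1] = [23040, 41472, 23040]
r4 m[φ2→X3] = [36864, 18432, 41472]
r4 m[φ2→X4] = [63, 63, 49]
r4 m[φ3→X4] = [4, 4, 5]
r4 m[φ4→X14] = [3, 7, 3]
r4 m[φ5→X4] = [8, 4, 5]
r4 m[φ6→X3] = [1, 7, 7]
r4 m[φ7→X4] = [2, 1, 1]
r4 m[X14→φ0] = [3, 7, 3]
r4 m[X14→φ4] = [41472, 15552, 10368]
r4 m[X3→φ2] = [1, 7, 7]
r4 m[X3→φ6] = [36864, 18432, 41472]
r4 m[X4→φ0] = [36288, 9072, 4900]
r4 m[X4→φ1] = [96768, 28224, 33075]
r4 m[X4→φ2] = [13824, 4032, 2700]
r4 m[X4→φ3] = [217728, 63504, 26460]
r4 m[X4→φ5] = [108864, 63504, 26460]
r4 m[X4→φ7] = [435456, 254016, 132300]
r4 m[X1→φ1] = [1, 1, 1]
r5 m[φ0→X14] = [290304, 108864, 72576]
r5 m[φ0→X4] = [24, 28, 27]
r5 m[φ1→X4] = [9, 9, 4]
r5 m[φ1→X1] = [483840, 870912, 483840]
r5 m[φ2→X3] = [110592, 55296, 124416]
r5 m[φ2→X4] = [63, 63, 49]
r5 m[φ3→X4] = [4, 4, 5]
r5 m[φ4→X14] = [3, 7, 3]
r5 m[φ5→X4] = [8, 4, 5]
r5 m[φ6→X3] = [1, 7, 7]
r5 m[φ7→X4] = [2, 1, 1]
r5 m[X14→φ0] = [3, 7, 3]
r5 m[X14→φ4] = [41472, 15552, 10368]
r5 m[X3→φ2] = [1, 7, 7]
r5 m[X3→φ6] = [36864, 18432, 41472]
r5 m[X4→φ0] = [36288, 9072, 4900]
r5 m[X4→φ1] = [96768, 28224, 33075]
r5 m[X4→φ2] = [13824, 4032, 2700]
r5 m[X4→φ3] = [217728, 63504, 26460]
r5 m[X4→φ5] = [108864, 63504, 26460]
r5 m[X4→φ7] = [435456, 254016, 132300]
r5 m[X1→φ1] = [1, 1, 1]
r6 m[φ0→X14] = [290304, 108864, 72576]
r6 m[φ0→X4] = [24, 28, 27]
r6 m[φ1→X4] = [9, 9, 4]
r6 m[φ1→X1] = [483840, 870912, 483840]
r6 m[φ2→X3] = [110592, 55296, 124416]
r6 m[φ2→X4] = [63, 63, 49]
r6 m[φ3→X4] = [4, 4, 5]
r6 m[φ4→X14] = [3, 7, 3]
r6 m[φ5→X4] = [8, 4, 5]
r6 m[φ6→X3] = [1, 7, 7]
r6 m[φ7→X4] = [2, 1, 1]
r6 m[X14→φ0] = [3, 7, 3]
r6 m[X14→φ4] = [290304, 108864, 72576]
r6 m[X3→φ2] = [1, 7, 7]
r6 m[X3→φ6] = [110592, 55296, 124416]
r6 m[X4→φ0] = [36288, 9072, 4900]
r6 m[X4→φ1] = [96768, 28224, 33075]
r6 m[X4→φ2] = [13824, 4032, 2700]
r6 m[X4→φ3] = [217728, 63504, 26460]
r6 m[X4→φ5] = [108864, 63504, 26460]
r6 m[X4→φ7] = [435456, 254016, 132300]
r6 m[X1→φ1] = [1, 1, 1]
r7 m[φ0→X14] = [290304, 108864, 72576]
r7 m[φ0→X4] = [24, 28, 27]
r7 m[φ1→X4] = [9, 9, 4]
r7 m[φ1→X1] = [483840, 870912, 483840]
r7 m[φ2→X3] = [110592, 55296, 124416]
r7 m[φ2→X4] = [63, 63, 49]
r7 m[φ3→X4] = [4, 4, 5]
r7 m[φ4→X14] = [3, 7, 3]
r7 m[φ5→X4] = [8, 4, 5]
r7 m[φ6→X3] = [1, 7, 7]
r7 m[φ7→X4] = [2, 1, 1]
r7 m[X14→φ0] = [3, 7, 3]
r7 m[X14→φ4] = [290304, 108864, 72576]
r7 m[X3→φ2] = [1, 7, 7]
r7 m[X3→φ6] = [110592, 55296, 124416]
r7 m[X4→φ0] = [36288, 9072, 4900]
r7 m[X4→φ1] = [96768, 28224, 33075]
r7 m[X4→φ2] = [13824, 4032, 2700]
r7 m[X4→φ3] = [217728, 63504, 26460]
r7 m[X4→φ5] = [108864, 63504, 26460]
r7 m[X4→φ7] = [435456, 254016, 132300]
r7 m[X1→φ1] = [1, 1, 1]
fixed point reached at round 7
b[X1] = ⊗ incoming = [483840, 870912, 483840]

b[X1] = [483840, 870912, 483840]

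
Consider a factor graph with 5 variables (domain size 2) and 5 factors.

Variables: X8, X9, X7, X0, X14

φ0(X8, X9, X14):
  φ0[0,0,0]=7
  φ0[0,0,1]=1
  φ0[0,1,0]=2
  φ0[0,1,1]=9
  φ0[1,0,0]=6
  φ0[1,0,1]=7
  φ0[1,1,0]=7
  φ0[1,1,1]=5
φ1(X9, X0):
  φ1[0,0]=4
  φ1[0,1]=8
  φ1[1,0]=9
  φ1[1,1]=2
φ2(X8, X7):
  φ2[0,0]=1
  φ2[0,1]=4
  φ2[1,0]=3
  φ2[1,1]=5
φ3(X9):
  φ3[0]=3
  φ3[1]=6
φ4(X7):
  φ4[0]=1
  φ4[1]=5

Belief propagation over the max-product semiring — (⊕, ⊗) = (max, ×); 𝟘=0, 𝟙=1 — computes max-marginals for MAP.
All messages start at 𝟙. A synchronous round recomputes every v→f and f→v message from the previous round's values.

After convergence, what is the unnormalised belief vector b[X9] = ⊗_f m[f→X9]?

b[X9] = [4200, 9720]

init: all messages = 𝟙 over 2 values
r1 m[φ0→X8] = [9, 7]
r1 m[φ0→X9] = [7, 9]
r1 m[φ0→X14] = [7, 9]
r1 m[φ1→X9] = [8, 9]
r1 m[φ1→X0] = [9, 8]
r1 m[φ2→X8] = [4, 5]
r1 m[φ2→X7] = [3, 5]
r1 m[φ3→X9] = [3, 6]
r1 m[φ4→X7] = [1, 5]
r1 m[X8→φ0] = [1, 1]
r1 m[X8→φ2] = [1, 1]
r1 m[X9→φ0] = [1, 1]
r1 m[X9→φ1] = [1, 1]
r1 m[X9→φ3] = [1, 1]
r1 m[X7→φ2] = [1, 1]
r1 m[X7→φ4] = [1, 1]
r1 m[X0→φ1] = [1, 1]
r1 m[X14→φ0] = [1, 1]
r2 m[φ0→X8] = [9, 7]
r2 m[φ0→X9] = [7, 9]
r2 m[φ0→X14] = [7, 9]
r2 m[φ1→X9] = [8, 9]
r2 m[φ1→X0] = [9, 8]
r2 m[φ2→X8] = [4, 5]
r2 m[φ2→X7] = [3, 5]
r2 m[φ3→X9] = [3, 6]
r2 m[φ4→X7] = [1, 5]
r2 m[X8→φ0] = [4, 5]
r2 m[X8→φ2] = [9, 7]
r2 m[X9→φ0] = [24, 54]
r2 m[X9→φ1] = [21, 54]
r2 m[X9→φ3] = [56, 81]
r2 m[X7→φ2] = [1, 5]
r2 m[X7→φ4] = [3, 5]
r2 m[X0→φ1] = [1, 1]
r2 m[X14→φ0] = [1, 1]
r3 m[φ0→X8] = [486, 378]
r3 m[φ0→X9] = [35, 36]
r3 m[φ0→X14] = [1890, 1944]
r3 m[φ1→X9] = [8, 9]
r3 m[φ1→X0] = [486, 168]
r3 m[φ2→X8] = [20, 25]
r3 m[φ2→X7] = [21, 36]
r3 m[φ3→X9] = [3, 6]
r3 m[φ4→X7] = [1, 5]
r3 m[X8→φ0] = [4, 5]
r3 m[X8→φ2] = [9, 7]
r3 m[X9→φ0] = [24, 54]
r3 m[X9→φ1] = [21, 54]
r3 m[X9→φ3] = [56, 81]
r3 m[X7→φ2] = [1, 5]
r3 m[X7→φ4] = [3, 5]
r3 m[X0→φ1] = [1, 1]
r3 m[X14→φ0] = [1, 1]
r4 m[φ0→X8] = [486, 378]
r4 m[φ0→X9] = [35, 36]
r4 m[φ0→X14] = [1890, 1944]
r4 m[φ1→X9] = [8, 9]
r4 m[φ1→X0] = [486, 168]
r4 m[φ2→X8] = [20, 25]
r4 m[φ2→X7] = [21, 36]
r4 m[φ3→X9] = [3, 6]
r4 m[φ4→X7] = [1, 5]
r4 m[X8→φ0] = [20, 25]
r4 m[X8→φ2] = [486, 378]
r4 m[X9→φ0] = [24, 54]
r4 m[X9→φ1] = [105, 216]
r4 m[X9→φ3] = [280, 324]
r4 m[X7→φ2] = [1, 5]
r4 m[X7→φ4] = [21, 36]
r4 m[X0→φ1] = [1, 1]
r4 m[X14→φ0] = [1, 1]
r5 m[φ0→X8] = [486, 378]
r5 m[φ0→X9] = [175, 180]
r5 m[φ0→X14] = [9450, 9720]
r5 m[φ1→X9] = [8, 9]
r5 m[φ1→X0] = [1944, 840]
r5 m[φ2→X8] = [20, 25]
r5 m[φ2→X7] = [1134, 1944]
r5 m[φ3→X9] = [3, 6]
r5 m[φ4→X7] = [1, 5]
r5 m[X8→φ0] = [20, 25]
r5 m[X8→φ2] = [486, 378]
r5 m[X9→φ0] = [24, 54]
r5 m[X9→φ1] = [105, 216]
r5 m[X9→φ3] = [280, 324]
r5 m[X7→φ2] = [1, 5]
r5 m[X7→φ4] = [21, 36]
r5 m[X0→φ1] = [1, 1]
r5 m[X14→φ0] = [1, 1]
r6 m[φ0→X8] = [486, 378]
r6 m[φ0→X9] = [175, 180]
r6 m[φ0→X14] = [9450, 9720]
r6 m[φ1→X9] = [8, 9]
r6 m[φ1→X0] = [1944, 840]
r6 m[φ2→X8] = [20, 25]
r6 m[φ2→X7] = [1134, 1944]
r6 m[φ3→X9] = [3, 6]
r6 m[φ4→X7] = [1, 5]
r6 m[X8→φ0] = [20, 25]
r6 m[X8→φ2] = [486, 378]
r6 m[X9→φ0] = [24, 54]
r6 m[X9→φ1] = [525, 1080]
r6 m[X9→φ3] = [1400, 1620]
r6 m[X7→φ2] = [1, 5]
r6 m[X7→φ4] = [1134, 1944]
r6 m[X0→φ1] = [1, 1]
r6 m[X14→φ0] = [1, 1]
r7 m[φ0→X8] = [486, 378]
r7 m[φ0→X9] = [175, 180]
r7 m[φ0→X14] = [9450, 9720]
r7 m[φ1→X9] = [8, 9]
r7 m[φ1→X0] = [9720, 4200]
r7 m[φ2→X8] = [20, 25]
r7 m[φ2→X7] = [1134, 1944]
r7 m[φ3→X9] = [3, 6]
r7 m[φ4→X7] = [1, 5]
r7 m[X8→φ0] = [20, 25]
r7 m[X8→φ2] = [486, 378]
r7 m[X9→φ0] = [24, 54]
r7 m[X9→φ1] = [525, 1080]
r7 m[X9→φ3] = [1400, 1620]
r7 m[X7→φ2] = [1, 5]
r7 m[X7→φ4] = [1134, 1944]
r7 m[X0→φ1] = [1, 1]
r7 m[X14→φ0] = [1, 1]
r8 m[φ0→X8] = [486, 378]
r8 m[φ0→X9] = [175, 180]
r8 m[φ0→X14] = [9450, 9720]
r8 m[φ1→X9] = [8, 9]
r8 m[φ1→X0] = [9720, 4200]
r8 m[φ2→X8] = [20, 25]
r8 m[φ2→X7] = [1134, 1944]
r8 m[φ3→X9] = [3, 6]
r8 m[φ4→X7] = [1, 5]
r8 m[X8→φ0] = [20, 25]
r8 m[X8→φ2] = [486, 378]
r8 m[X9→φ0] = [24, 54]
r8 m[X9→φ1] = [525, 1080]
r8 m[X9→φ3] = [1400, 1620]
r8 m[X7→φ2] = [1, 5]
r8 m[X7→φ4] = [1134, 1944]
r8 m[X0→φ1] = [1, 1]
r8 m[X14→φ0] = [1, 1]
fixed point reached at round 8
b[X9] = ⊗ incoming = [4200, 9720]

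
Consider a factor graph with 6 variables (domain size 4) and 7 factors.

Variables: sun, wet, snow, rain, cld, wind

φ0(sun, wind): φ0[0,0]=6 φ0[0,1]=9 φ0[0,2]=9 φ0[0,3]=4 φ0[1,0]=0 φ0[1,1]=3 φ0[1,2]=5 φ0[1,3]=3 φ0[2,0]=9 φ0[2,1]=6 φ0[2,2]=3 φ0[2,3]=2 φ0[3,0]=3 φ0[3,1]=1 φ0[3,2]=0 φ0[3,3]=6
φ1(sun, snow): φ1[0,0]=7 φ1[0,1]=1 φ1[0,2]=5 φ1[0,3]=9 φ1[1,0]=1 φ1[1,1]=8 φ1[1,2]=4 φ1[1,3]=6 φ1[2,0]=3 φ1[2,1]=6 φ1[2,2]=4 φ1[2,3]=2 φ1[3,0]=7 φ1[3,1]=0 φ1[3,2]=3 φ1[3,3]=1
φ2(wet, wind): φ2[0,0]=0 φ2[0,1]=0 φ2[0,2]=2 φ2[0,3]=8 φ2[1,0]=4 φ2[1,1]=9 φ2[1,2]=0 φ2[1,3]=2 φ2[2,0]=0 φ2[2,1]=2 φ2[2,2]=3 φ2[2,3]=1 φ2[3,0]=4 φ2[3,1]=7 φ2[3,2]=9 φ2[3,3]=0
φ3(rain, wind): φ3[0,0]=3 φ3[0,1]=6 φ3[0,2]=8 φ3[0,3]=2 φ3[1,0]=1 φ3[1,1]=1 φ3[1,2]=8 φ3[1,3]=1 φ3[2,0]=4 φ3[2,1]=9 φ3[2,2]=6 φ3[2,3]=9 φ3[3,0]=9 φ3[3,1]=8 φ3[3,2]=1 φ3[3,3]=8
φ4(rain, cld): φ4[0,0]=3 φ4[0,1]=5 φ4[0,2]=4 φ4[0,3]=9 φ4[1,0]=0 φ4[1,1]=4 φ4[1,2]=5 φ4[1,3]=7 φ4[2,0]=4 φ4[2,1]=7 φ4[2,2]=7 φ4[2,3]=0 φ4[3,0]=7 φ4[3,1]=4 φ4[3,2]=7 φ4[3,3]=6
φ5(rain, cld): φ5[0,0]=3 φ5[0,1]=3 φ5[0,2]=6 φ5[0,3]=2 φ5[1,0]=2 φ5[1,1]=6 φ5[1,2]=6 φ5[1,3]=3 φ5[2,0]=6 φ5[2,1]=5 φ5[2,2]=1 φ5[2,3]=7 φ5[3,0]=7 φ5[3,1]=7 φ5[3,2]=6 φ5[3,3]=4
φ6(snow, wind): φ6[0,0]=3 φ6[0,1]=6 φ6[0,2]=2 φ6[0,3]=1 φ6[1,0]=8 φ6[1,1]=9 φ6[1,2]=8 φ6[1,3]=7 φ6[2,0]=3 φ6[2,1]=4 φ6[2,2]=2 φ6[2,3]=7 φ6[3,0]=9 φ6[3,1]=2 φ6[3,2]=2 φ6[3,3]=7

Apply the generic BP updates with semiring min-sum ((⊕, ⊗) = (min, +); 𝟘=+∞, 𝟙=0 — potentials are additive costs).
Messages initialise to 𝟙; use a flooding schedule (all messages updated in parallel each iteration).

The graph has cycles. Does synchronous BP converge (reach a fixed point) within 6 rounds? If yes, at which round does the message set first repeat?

NOT CONVERGED within 6 rounds

init: all messages = 𝟙 over 4 values
r1 m[φ0→sun] = [4, 0, 2, 0]
r1 m[φ0→wind] = [0, 1, 0, 2]
r1 m[φ1→sun] = [1, 1, 2, 0]
r1 m[φ1→snow] = [1, 0, 3, 1]
r1 m[φ2→wet] = [0, 0, 0, 0]
r1 m[φ2→wind] = [0, 0, 0, 0]
r1 m[φ3→rain] = [2, 1, 4, 1]
r1 m[φ3→wind] = [1, 1, 1, 1]
r1 m[φ4→rain] = [3, 0, 0, 4]
r1 m[φ4→cld] = [0, 4, 4, 0]
r1 m[φ5→rain] = [2, 2, 1, 4]
r1 m[φ5→cld] = [2, 3, 1, 2]
r1 m[φ6→snow] = [1, 7, 2, 2]
r1 m[φ6→wind] = [3, 2, 2, 1]
r1 m[sun→φ0] = [0, 0, 0, 0]
r1 m[sun→φ1] = [0, 0, 0, 0]
r1 m[wet→φ2] = [0, 0, 0, 0]
r1 m[snow→φ1] = [0, 0, 0, 0]
r1 m[snow→φ6] = [0, 0, 0, 0]
r1 m[rain→φ3] = [0, 0, 0, 0]
r1 m[rain→φ4] = [0, 0, 0, 0]
r1 m[rain→φ5] = [0, 0, 0, 0]
r1 m[cld→φ4] = [0, 0, 0, 0]
r1 m[cld→φ5] = [0, 0, 0, 0]
r1 m[wind→φ0] = [0, 0, 0, 0]
r1 m[wind→φ2] = [0, 0, 0, 0]
r1 m[wind→φ3] = [0, 0, 0, 0]
r1 m[wind→φ6] = [0, 0, 0, 0]
r2 m[φ0→sun] = [4, 0, 2, 0]
r2 m[φ0→wind] = [0, 1, 0, 2]
r2 m[φ1→sun] = [1, 1, 2, 0]
r2 m[φ1→snow] = [1, 0, 3, 1]
r2 m[φ2→wet] = [0, 0, 0, 0]
r2 m[φ2→wind] = [0, 0, 0, 0]
r2 m[φ3→rain] = [2, 1, 4, 1]
r2 m[φ3→wind] = [1, 1, 1, 1]
r2 m[φ4→rain] = [3, 0, 0, 4]
r2 m[φ4→cld] = [0, 4, 4, 0]
r2 m[φ5→rain] = [2, 2, 1, 4]
r2 m[φ5→cld] = [2, 3, 1, 2]
r2 m[φ6→snow] = [1, 7, 2, 2]
r2 m[φ6→wind] = [3, 2, 2, 1]
r2 m[sun→φ0] = [1, 1, 2, 0]
r2 m[sun→φ1] = [4, 0, 2, 0]
r2 m[wet→φ2] = [0, 0, 0, 0]
r2 m[snow→φ1] = [1, 7, 2, 2]
r2 m[snow→φ6] = [1, 0, 3, 1]
r2 m[rain→φ3] = [5, 2, 1, 8]
r2 m[rain→φ4] = [4, 3, 5, 5]
r2 m[rain→φ5] = [5, 1, 4, 5]
r2 m[cld→φ4] = [2, 3, 1, 2]
r2 m[cld→φ5] = [0, 4, 4, 0]
r2 m[wind→φ0] = [4, 3, 3, 2]
r2 m[wind→φ2] = [4, 4, 3, 4]
r2 m[wind→φ3] = [3, 3, 2, 3]
r2 m[wind→φ6] = [1, 2, 1, 3]
r3 m[φ0→sun] = [6, 4, 4, 3]
r3 m[φ0→wind] = [1, 1, 0, 4]
r3 m[φ1→sun] = [7, 2, 4, 3]
r3 m[φ1→snow] = [1, 0, 3, 1]
r3 m[φ2→wet] = [4, 3, 4, 4]
r3 m[φ2→wind] = [0, 0, 0, 0]
r3 m[φ3→rain] = [5, 4, 7, 3]
r3 m[φ3→wind] = [3, 3, 7, 3]
r3 m[φ4→rain] = [5, 2, 2, 7]
r3 m[φ4→cld] = [3, 7, 8, 5]
r3 m[φ5→rain] = [2, 2, 5, 4]
r3 m[φ5→cld] = [3, 7, 5, 4]
r3 m[φ6→snow] = [3, 9, 3, 3]
r3 m[φ6→wind] = [4, 3, 3, 2]
r3 m[sun→φ0] = [1, 1, 2, 0]
r3 m[sun→φ1] = [4, 0, 2, 0]
r3 m[wet→φ2] = [0, 0, 0, 0]
r3 m[snow→φ1] = [1, 7, 2, 2]
r3 m[snow→φ6] = [1, 0, 3, 1]
r3 m[rain→φ3] = [5, 2, 1, 8]
r3 m[rain→φ4] = [4, 3, 5, 5]
r3 m[rain→φ5] = [5, 1, 4, 5]
r3 m[cld→φ4] = [2, 3, 1, 2]
r3 m[cld→φ5] = [0, 4, 4, 0]
r3 m[wind→φ0] = [4, 3, 3, 2]
r3 m[wind→φ2] = [4, 4, 3, 4]
r3 m[wind→φ3] = [3, 3, 2, 3]
r3 m[wind→φ6] = [1, 2, 1, 3]
r4 m[φ0→sun] = [6, 4, 4, 3]
r4 m[φ0→wind] = [1, 1, 0, 4]
r4 m[φ1→sun] = [7, 2, 4, 3]
r4 m[φ1→snow] = [1, 0, 3, 1]
r4 m[φ2→wet] = [4, 3, 4, 4]
r4 m[φ2→wind] = [0, 0, 0, 0]
r4 m[φ3→rain] = [5, 4, 7, 3]
r4 m[φ3→wind] = [3, 3, 7, 3]
r4 m[φ4→rain] = [5, 2, 2, 7]
r4 m[φ4→cld] = [3, 7, 8, 5]
r4 m[φ5→rain] = [2, 2, 5, 4]
r4 m[φ5→cld] = [3, 7, 5, 4]
r4 m[φ6→snow] = [3, 9, 3, 3]
r4 m[φ6→wind] = [4, 3, 3, 2]
r4 m[sun→φ0] = [7, 2, 4, 3]
r4 m[sun→φ1] = [6, 4, 4, 3]
r4 m[wet→φ2] = [0, 0, 0, 0]
r4 m[snow→φ1] = [3, 9, 3, 3]
r4 m[snow→φ6] = [1, 0, 3, 1]
r4 m[rain→φ3] = [7, 4, 7, 11]
r4 m[rain→φ4] = [7, 6, 12, 7]
r4 m[rain→φ5] = [10, 6, 9, 10]
r4 m[cld→φ4] = [3, 7, 5, 4]
r4 m[cld→φ5] = [3, 7, 8, 5]
r4 m[wind→φ0] = [7, 6, 10, 5]
r4 m[wind→φ2] = [8, 7, 10, 9]
r4 m[wind→φ3] = [5, 4, 3, 6]
r4 m[wind→φ6] = [4, 4, 7, 7]
r5 m[φ0→sun] = [9, 7, 7, 7]
r5 m[φ0→wind] = [2, 4, 3, 5]
r5 m[φ1→sun] = [8, 4, 5, 4]
r5 m[φ1→snow] = [5, 3, 6, 4]
r5 m[φ2→wet] = [7, 10, 8, 9]
r5 m[φ2→wind] = [0, 0, 0, 0]
r5 m[φ3→rain] = [8, 5, 9, 4]
r5 m[φ3→wind] = [5, 5, 12, 5]
r5 m[φ4→rain] = [6, 3, 4, 10]
r5 m[φ4→cld] = [6, 10, 11, 12]
r5 m[φ5→rain] = [6, 5, 9, 9]
r5 m[φ5→cld] = [8, 12, 10, 9]
r5 m[φ6→snow] = [7, 12, 7, 6]
r5 m[φ6→wind] = [4, 3, 3, 2]
r5 m[sun→φ0] = [7, 2, 4, 3]
r5 m[sun→φ1] = [6, 4, 4, 3]
r5 m[wet→φ2] = [0, 0, 0, 0]
r5 m[snow→φ1] = [3, 9, 3, 3]
r5 m[snow→φ6] = [1, 0, 3, 1]
r5 m[rain→φ3] = [7, 4, 7, 11]
r5 m[rain→φ4] = [7, 6, 12, 7]
r5 m[rain→φ5] = [10, 6, 9, 10]
r5 m[cld→φ4] = [3, 7, 5, 4]
r5 m[cld→φ5] = [3, 7, 8, 5]
r5 m[wind→φ0] = [7, 6, 10, 5]
r5 m[wind→φ2] = [8, 7, 10, 9]
r5 m[wind→φ3] = [5, 4, 3, 6]
r5 m[wind→φ6] = [4, 4, 7, 7]
r6 m[φ0→sun] = [9, 7, 7, 7]
r6 m[φ0→wind] = [2, 4, 3, 5]
r6 m[φ1→sun] = [8, 4, 5, 4]
r6 m[φ1→snow] = [5, 3, 6, 4]
r6 m[φ2→wet] = [7, 10, 8, 9]
r6 m[φ2→wind] = [0, 0, 0, 0]
r6 m[φ3→rain] = [8, 5, 9, 4]
r6 m[φ3→wind] = [5, 5, 12, 5]
r6 m[φ4→rain] = [6, 3, 4, 10]
r6 m[φ4→cld] = [6, 10, 11, 12]
r6 m[φ5→rain] = [6, 5, 9, 9]
r6 m[φ5→cld] = [8, 12, 10, 9]
r6 m[φ6→snow] = [7, 12, 7, 6]
r6 m[φ6→wind] = [4, 3, 3, 2]
r6 m[sun→φ0] = [8, 4, 5, 4]
r6 m[sun→φ1] = [9, 7, 7, 7]
r6 m[wet→φ2] = [0, 0, 0, 0]
r6 m[snow→φ1] = [7, 12, 7, 6]
r6 m[snow→φ6] = [5, 3, 6, 4]
r6 m[rain→φ3] = [12, 8, 13, 19]
r6 m[rain→φ4] = [14, 10, 18, 13]
r6 m[rain→φ5] = [14, 8, 13, 14]
r6 m[cld→φ4] = [8, 12, 10, 9]
r6 m[cld→φ5] = [6, 10, 11, 12]
r6 m[wind→φ0] = [9, 8, 15, 7]
r6 m[wind→φ2] = [11, 12, 18, 12]
r6 m[wind→φ3] = [6, 7, 6, 7]
r6 m[wind→φ6] = [7, 9, 15, 10]
no fixed point within 6 rounds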